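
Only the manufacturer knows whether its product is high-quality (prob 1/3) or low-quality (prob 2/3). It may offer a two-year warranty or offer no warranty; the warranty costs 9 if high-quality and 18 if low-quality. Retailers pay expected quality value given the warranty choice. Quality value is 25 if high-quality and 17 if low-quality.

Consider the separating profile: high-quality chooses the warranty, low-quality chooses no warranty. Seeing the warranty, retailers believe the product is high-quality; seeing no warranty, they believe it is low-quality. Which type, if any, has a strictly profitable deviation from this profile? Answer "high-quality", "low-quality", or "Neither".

The warranty pays 25; no warranty pays 17.
high-quality: assigned the warranty, nets 25 − 9 = 16; deviating to no warranty nets 17.
low-quality: assigned no warranty, nets 17; deviating to the warranty nets 25 − 18 = 7.
The high-quality type gains 1 by deviating.

high-quality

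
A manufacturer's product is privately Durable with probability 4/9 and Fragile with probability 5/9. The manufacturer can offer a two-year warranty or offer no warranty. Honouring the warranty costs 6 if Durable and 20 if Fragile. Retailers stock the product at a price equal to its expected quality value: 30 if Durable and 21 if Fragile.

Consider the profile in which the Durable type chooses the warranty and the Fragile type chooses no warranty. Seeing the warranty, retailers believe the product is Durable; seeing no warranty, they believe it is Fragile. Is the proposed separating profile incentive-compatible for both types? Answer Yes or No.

Under these beliefs, the warranty earns price 30 and no warranty earns price 21.
Durable: the warranty nets 30 − 6 = 24; no warranty nets 21. Durable prefers the warranty.
Fragile: the warranty nets 30 − 20 = 10; no warranty nets 21. Fragile prefers no warranty.
Neither type deviates, so the separating profile is an equilibrium.

Yes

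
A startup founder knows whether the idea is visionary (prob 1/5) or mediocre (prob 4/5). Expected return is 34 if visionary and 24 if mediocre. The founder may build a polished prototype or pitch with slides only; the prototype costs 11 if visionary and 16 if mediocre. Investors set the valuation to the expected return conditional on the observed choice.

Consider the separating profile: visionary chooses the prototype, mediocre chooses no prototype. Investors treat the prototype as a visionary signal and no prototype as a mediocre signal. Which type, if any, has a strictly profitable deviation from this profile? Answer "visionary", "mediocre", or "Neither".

The prototype pays 34; no prototype pays 24.
visionary: assigned the prototype, nets 34 − 11 = 23; deviating to no prototype nets 24.
mediocre: assigned no prototype, nets 24; deviating to the prototype nets 34 − 16 = 18.
The visionary type gains 1 by deviating.

visionary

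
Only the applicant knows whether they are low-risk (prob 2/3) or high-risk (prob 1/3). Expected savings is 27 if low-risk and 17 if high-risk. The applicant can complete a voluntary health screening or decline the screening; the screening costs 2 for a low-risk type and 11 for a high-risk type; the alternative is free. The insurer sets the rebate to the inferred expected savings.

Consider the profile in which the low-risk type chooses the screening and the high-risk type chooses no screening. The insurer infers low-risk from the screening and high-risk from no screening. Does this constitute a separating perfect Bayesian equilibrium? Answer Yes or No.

Under these beliefs, the screening earns rebate 27 and no screening earns rebate 17.
low-risk: the screening nets 27 − 2 = 25; no screening nets 17. low-risk prefers the screening.
high-risk: the screening nets 27 − 11 = 16; no screening nets 17. high-risk prefers no screening.
Neither type deviates, so the separating profile is an equilibrium.

Yes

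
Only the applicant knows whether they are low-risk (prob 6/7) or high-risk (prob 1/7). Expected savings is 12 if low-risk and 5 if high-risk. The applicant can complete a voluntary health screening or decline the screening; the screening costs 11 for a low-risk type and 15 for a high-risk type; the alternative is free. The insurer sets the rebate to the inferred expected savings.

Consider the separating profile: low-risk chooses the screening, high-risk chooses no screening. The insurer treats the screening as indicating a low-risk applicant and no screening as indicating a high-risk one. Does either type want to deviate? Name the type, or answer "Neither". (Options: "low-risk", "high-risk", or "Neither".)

The screening pays 12; no screening pays 5.
low-risk: assigned the screening, nets 12 − 11 = 1; deviating to no screening nets 5.
high-risk: assigned no screening, nets 5; deviating to the screening nets 12 − 15 = -3.
The low-risk type gains 4 by deviating.

low-risk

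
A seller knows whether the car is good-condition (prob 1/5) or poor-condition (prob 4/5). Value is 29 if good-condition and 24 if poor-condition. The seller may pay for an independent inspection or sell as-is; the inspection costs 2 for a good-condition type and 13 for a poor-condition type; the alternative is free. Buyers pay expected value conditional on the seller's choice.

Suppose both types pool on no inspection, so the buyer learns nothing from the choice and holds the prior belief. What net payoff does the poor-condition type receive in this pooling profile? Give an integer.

Pooled price = 1/5·29 + 4/5·24 = 25.
poor-condition pays no cost for no inspection, so net payoff = 25.

25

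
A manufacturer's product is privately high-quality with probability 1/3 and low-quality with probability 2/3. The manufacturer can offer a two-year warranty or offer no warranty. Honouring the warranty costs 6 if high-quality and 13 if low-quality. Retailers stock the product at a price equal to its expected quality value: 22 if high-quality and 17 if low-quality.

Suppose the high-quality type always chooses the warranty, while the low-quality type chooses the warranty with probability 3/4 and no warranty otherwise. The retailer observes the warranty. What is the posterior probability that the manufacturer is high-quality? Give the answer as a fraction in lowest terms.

2/5

P(the warranty) = (1/3)·1 + (2/3)·(3/4) = 5/6.
By Bayes' rule, P(high-quality | the warranty) = (1/3) / (5/6) = 2/5.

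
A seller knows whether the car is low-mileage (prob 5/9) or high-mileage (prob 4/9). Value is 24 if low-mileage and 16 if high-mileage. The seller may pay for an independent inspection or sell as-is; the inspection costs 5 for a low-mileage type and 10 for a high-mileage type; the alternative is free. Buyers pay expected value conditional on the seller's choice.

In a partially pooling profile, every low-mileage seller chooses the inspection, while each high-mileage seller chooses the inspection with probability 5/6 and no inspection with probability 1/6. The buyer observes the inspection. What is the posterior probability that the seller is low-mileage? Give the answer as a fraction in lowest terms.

P(the inspection) = (5/9)·1 + (4/9)·(5/6) = 25/27.
By Bayes' rule, P(low-mileage | the inspection) = (5/9) / (25/27) = 3/5.

3/5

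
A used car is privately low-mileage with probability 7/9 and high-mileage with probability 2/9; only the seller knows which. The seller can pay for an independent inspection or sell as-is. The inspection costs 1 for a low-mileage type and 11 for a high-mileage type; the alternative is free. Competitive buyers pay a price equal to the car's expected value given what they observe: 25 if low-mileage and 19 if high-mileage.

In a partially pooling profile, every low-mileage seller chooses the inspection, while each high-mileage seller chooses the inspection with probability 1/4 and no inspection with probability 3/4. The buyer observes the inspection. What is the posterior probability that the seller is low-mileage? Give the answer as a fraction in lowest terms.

P(the inspection) = (7/9)·1 + (2/9)·(1/4) = 5/6.
By Bayes' rule, P(low-mileage | the inspection) = (7/9) / (5/6) = 14/15.

14/15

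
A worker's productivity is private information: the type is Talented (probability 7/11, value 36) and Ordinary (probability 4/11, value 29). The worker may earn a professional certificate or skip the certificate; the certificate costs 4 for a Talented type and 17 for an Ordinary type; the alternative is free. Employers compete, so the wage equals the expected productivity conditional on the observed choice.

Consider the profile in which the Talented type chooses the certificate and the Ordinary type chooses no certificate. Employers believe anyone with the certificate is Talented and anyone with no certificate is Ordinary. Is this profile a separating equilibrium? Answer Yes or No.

Yes

Under these beliefs, the certificate earns wage 36 and no certificate earns wage 29.
Talented: the certificate nets 36 − 4 = 32; no certificate nets 29. Talented prefers the certificate.
Ordinary: the certificate nets 36 − 17 = 19; no certificate nets 29. Ordinary prefers no certificate.
Neither type deviates, so the separating profile is an equilibrium.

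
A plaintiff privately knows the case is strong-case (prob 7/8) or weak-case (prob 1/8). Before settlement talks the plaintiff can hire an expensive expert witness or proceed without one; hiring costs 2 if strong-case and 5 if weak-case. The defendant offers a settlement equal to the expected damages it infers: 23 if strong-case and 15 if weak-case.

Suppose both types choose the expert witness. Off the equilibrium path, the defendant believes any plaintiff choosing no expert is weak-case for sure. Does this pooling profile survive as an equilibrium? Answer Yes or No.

On path, the defendant holds the prior and pays 7/8·23 + 1/8·15 = 22. Off path (no expert), believing weak-case, it pays 15.
strong-case: the expert witness nets 22 − 2 = 20; no expert nets 15. strong-case stays.
weak-case: the expert witness nets 22 − 5 = 17; no expert nets 15. weak-case stays.
No type deviates, so pooling is sustained.

Yes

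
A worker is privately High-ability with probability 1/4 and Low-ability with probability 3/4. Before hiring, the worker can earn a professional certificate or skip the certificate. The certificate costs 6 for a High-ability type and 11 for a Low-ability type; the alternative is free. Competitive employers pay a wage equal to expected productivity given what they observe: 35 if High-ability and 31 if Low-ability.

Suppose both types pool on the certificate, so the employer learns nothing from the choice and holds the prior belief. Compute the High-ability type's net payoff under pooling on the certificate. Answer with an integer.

Pooled wage = 1/4·35 + 3/4·31 = 32.
High-ability pays cost 6 for the certificate, so net payoff = 32 − 6 = 26.

26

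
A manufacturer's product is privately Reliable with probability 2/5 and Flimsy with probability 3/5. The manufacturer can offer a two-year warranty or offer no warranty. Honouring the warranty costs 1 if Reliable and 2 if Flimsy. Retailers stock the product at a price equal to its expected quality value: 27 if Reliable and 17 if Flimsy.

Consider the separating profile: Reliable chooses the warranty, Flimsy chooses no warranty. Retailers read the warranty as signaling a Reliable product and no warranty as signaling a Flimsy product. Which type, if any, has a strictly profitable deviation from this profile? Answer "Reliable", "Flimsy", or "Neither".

Flimsy

The warranty pays 27; no warranty pays 17.
Reliable: assigned the warranty, nets 27 − 1 = 26; deviating to no warranty nets 17.
Flimsy: assigned no warranty, nets 17; deviating to the warranty nets 27 − 2 = 25.
The Flimsy type gains 8 by deviating.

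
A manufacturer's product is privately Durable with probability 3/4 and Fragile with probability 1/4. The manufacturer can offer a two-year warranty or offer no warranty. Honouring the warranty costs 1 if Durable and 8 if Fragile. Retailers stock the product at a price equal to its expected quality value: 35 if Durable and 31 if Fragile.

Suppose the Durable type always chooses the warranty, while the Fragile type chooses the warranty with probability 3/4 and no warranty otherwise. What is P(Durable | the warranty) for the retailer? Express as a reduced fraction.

P(the warranty) = (3/4)·1 + (1/4)·(3/4) = 15/16.
By Bayes' rule, P(Durable | the warranty) = (3/4) / (15/16) = 4/5.

4/5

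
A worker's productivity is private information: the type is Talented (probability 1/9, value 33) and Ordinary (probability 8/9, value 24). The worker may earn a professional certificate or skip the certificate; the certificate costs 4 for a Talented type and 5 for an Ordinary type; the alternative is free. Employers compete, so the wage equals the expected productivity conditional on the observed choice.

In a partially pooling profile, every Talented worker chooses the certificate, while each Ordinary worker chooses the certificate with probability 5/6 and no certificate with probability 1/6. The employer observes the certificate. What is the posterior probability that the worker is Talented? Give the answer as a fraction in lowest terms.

P(the certificate) = (1/9)·1 + (8/9)·(5/6) = 23/27.
By Bayes' rule, P(Talented | the certificate) = (1/9) / (23/27) = 3/23.

3/23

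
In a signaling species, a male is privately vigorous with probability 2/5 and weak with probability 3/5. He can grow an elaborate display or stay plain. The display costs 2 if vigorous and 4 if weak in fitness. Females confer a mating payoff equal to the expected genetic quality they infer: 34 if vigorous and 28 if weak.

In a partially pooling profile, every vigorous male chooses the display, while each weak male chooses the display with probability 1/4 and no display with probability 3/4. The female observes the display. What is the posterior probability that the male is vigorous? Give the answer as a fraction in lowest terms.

8/11

P(the display) = (2/5)·1 + (3/5)·(1/4) = 11/20.
By Bayes' rule, P(vigorous | the display) = (2/5) / (11/20) = 8/11.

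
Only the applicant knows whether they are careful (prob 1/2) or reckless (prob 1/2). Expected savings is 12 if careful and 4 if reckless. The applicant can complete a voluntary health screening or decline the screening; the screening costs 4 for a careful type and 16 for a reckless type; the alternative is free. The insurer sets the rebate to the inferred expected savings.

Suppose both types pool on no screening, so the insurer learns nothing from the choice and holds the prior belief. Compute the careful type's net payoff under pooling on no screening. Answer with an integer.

8

Pooled rebate = 1/2·12 + 1/2·4 = 8.
careful pays no cost for no screening, so net payoff = 8.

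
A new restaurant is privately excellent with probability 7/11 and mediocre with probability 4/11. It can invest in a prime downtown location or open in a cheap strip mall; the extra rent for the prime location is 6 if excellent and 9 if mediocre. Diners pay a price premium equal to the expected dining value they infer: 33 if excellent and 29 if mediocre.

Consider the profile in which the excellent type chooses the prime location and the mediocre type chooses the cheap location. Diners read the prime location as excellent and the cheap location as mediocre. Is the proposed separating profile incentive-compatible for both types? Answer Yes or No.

No

Under these beliefs, the prime location earns price premium 33 and the cheap location earns price premium 29.
excellent: the prime location nets 33 − 6 = 27; the cheap location nets 29. excellent would deviate to the cheap location.
mediocre: the prime location nets 33 − 9 = 24; the cheap location nets 29. mediocre prefers the cheap location.
excellent has a profitable deviation, so the profile is not an equilibrium.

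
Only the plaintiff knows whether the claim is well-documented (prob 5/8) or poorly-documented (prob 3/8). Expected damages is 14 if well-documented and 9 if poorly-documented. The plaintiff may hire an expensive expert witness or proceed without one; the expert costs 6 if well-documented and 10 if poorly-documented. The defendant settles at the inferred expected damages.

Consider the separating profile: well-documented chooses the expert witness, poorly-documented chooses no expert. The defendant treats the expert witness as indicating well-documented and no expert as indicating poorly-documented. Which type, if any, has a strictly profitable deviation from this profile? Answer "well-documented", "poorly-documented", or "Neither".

The expert witness pays 14; no expert pays 9.
well-documented: assigned the expert witness, nets 14 − 6 = 8; deviating to no expert nets 9.
poorly-documented: assigned no expert, nets 9; deviating to the expert witness nets 14 − 10 = 4.
The well-documented type gains 1 by deviating.

well-documented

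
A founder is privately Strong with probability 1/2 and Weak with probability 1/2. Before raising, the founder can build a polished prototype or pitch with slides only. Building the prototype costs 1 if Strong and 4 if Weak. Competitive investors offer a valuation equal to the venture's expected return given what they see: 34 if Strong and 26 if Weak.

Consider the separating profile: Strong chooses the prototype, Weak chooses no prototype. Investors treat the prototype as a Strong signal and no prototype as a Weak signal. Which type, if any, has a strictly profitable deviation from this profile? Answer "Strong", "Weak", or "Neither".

Weak

The prototype pays 34; no prototype pays 26.
Strong: assigned the prototype, nets 34 − 1 = 33; deviating to no prototype nets 26.
Weak: assigned no prototype, nets 26; deviating to the prototype nets 34 − 4 = 30.
The Weak type gains 4 by deviating.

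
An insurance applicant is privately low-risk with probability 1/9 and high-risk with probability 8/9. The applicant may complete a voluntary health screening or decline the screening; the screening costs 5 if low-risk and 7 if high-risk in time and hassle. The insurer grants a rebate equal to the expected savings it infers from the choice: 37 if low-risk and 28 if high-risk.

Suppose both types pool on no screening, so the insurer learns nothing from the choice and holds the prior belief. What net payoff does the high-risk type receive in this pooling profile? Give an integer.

29

Pooled rebate = 1/9·37 + 8/9·28 = 29.
high-risk pays no cost for no screening, so net payoff = 29.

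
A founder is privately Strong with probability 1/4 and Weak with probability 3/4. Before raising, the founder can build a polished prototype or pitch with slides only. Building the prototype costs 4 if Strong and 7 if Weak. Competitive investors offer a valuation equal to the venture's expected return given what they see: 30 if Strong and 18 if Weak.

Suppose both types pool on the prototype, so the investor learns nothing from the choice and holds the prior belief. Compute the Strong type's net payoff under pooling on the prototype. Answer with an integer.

17

Pooled valuation = 1/4·30 + 3/4·18 = 21.
Strong pays cost 4 for the prototype, so net payoff = 21 − 4 = 17.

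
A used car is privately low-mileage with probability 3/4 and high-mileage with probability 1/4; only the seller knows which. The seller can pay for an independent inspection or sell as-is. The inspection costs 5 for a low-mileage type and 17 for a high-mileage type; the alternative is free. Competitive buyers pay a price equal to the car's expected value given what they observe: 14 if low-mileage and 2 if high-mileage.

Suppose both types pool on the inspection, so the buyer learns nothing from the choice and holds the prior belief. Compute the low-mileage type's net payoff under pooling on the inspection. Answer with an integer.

6

Pooled price = 3/4·14 + 1/4·2 = 11.
low-mileage pays cost 5 for the inspection, so net payoff = 11 − 5 = 6.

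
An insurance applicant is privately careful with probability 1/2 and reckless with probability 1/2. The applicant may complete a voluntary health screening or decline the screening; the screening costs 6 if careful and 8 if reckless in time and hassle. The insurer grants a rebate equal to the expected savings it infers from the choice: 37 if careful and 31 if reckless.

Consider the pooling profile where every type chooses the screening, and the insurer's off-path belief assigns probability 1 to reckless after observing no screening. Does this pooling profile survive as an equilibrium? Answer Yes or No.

On path, the insurer holds the prior and pays 1/2·37 + 1/2·31 = 34. Off path (no screening), believing reckless, it pays 31.
careful: the screening nets 34 − 6 = 28; no screening nets 31. careful would deviate.
reckless: the screening nets 34 − 8 = 26; no screening nets 31. reckless would deviate.
A type deviates, so pooling fails.

No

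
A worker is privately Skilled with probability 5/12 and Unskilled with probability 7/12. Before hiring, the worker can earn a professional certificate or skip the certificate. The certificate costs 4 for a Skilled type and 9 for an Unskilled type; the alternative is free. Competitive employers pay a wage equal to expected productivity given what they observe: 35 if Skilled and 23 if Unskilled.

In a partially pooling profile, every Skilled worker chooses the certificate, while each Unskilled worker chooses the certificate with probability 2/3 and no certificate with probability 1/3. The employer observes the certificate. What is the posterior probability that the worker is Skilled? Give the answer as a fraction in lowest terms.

P(the certificate) = (5/12)·1 + (7/12)·(2/3) = 29/36.
By Bayes' rule, P(Skilled | the certificate) = (5/12) / (29/36) = 15/29.

15/29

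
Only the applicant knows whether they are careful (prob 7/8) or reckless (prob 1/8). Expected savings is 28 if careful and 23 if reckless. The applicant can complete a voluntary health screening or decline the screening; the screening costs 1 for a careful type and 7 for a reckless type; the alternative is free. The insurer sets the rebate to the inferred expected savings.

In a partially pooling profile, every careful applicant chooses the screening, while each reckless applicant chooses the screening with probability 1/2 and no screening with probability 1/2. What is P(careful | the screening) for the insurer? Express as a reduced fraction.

14/15

P(the screening) = (7/8)·1 + (1/8)·(1/2) = 15/16.
By Bayes' rule, P(careful | the screening) = (7/8) / (15/16) = 14/15.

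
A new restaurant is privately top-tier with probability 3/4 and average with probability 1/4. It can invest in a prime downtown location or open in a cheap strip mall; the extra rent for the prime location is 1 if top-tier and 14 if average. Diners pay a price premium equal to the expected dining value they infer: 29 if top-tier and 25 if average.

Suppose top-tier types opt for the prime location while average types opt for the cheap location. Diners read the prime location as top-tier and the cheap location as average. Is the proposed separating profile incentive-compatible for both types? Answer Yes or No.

Yes

Under these beliefs, the prime location earns price premium 29 and the cheap location earns price premium 25.
top-tier: the prime location nets 29 − 1 = 28; the cheap location nets 25. top-tier prefers the prime location.
average: the prime location nets 29 − 14 = 15; the cheap location nets 25. average prefers the cheap location.
Neither type deviates, so the separating profile is an equilibrium.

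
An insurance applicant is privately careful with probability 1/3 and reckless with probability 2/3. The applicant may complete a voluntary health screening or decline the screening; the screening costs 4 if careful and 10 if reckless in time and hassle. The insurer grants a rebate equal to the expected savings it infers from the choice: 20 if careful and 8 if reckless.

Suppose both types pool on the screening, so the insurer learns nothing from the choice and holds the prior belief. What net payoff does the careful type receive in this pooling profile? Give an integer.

8

Pooled rebate = 1/3·20 + 2/3·8 = 12.
careful pays cost 4 for the screening, so net payoff = 12 − 4 = 8.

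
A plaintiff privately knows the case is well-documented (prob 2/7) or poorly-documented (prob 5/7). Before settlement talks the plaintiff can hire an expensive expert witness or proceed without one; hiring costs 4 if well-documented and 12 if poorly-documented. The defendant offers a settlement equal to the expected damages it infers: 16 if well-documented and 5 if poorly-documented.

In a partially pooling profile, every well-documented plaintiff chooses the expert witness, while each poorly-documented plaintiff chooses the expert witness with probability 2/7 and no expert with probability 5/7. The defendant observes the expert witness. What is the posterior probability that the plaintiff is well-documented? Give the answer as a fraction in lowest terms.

P(the expert witness) = (2/7)·1 + (5/7)·(2/7) = 24/49.
By Bayes' rule, P(well-documented | the expert witness) = (2/7) / (24/49) = 7/12.

7/12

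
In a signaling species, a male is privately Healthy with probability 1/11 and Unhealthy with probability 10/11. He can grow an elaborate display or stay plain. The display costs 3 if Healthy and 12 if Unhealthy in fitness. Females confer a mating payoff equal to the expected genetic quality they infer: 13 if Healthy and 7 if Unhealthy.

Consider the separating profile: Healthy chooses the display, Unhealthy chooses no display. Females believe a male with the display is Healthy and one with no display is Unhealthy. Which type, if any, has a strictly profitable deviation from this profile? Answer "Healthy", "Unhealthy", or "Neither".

Neither

The display pays 13; no display pays 7.
Healthy: assigned the display, nets 13 − 3 = 10; deviating to no display nets 7.
Unhealthy: assigned no display, nets 7; deviating to the display nets 13 − 12 = 1.
Both types strictly prefer their assigned action; no profitable deviation.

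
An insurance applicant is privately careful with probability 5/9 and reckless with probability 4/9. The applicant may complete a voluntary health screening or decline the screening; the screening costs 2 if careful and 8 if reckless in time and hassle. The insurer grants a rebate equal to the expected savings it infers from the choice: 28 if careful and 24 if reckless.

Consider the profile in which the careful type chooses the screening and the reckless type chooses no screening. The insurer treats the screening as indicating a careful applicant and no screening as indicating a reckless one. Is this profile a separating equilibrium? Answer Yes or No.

Under these beliefs, the screening earns rebate 28 and no screening earns rebate 24.
careful: the screening nets 28 − 2 = 26; no screening nets 24. careful prefers the screening.
reckless: the screening nets 28 − 8 = 20; no screening nets 24. reckless prefers no screening.
Neither type deviates, so the separating profile is an equilibrium.

Yes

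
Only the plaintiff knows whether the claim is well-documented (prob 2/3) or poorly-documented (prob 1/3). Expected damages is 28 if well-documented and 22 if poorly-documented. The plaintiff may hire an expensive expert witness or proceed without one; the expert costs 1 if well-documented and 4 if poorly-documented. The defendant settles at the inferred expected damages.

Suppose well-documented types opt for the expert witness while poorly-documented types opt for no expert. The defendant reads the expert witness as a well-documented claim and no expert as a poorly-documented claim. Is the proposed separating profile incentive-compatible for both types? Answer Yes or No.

No

Under these beliefs, the expert witness earns settlement 28 and no expert earns settlement 22.
well-documented: the expert witness nets 28 − 1 = 27; no expert nets 22. well-documented prefers the expert witness.
poorly-documented: the expert witness nets 28 − 4 = 24; no expert nets 22. poorly-documented would deviate to the expert witness.
poorly-documented has a profitable deviation, so the profile is not an equilibrium.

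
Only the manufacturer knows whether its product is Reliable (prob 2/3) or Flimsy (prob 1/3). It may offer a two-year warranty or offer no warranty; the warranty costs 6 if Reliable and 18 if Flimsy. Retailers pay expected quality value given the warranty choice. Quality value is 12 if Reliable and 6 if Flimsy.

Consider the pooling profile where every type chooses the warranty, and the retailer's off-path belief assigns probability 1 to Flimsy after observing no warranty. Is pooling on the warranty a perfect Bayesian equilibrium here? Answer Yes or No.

On path, the retailer holds the prior and pays 2/3·12 + 1/3·6 = 10. Off path (no warranty), believing Flimsy, it pays 6.
Reliable: the warranty nets 10 − 6 = 4; no warranty nets 6. Reliable would deviate.
Flimsy: the warranty nets 10 − 18 = -8; no warranty nets 6. Flimsy would deviate.
A type deviates, so pooling fails.

No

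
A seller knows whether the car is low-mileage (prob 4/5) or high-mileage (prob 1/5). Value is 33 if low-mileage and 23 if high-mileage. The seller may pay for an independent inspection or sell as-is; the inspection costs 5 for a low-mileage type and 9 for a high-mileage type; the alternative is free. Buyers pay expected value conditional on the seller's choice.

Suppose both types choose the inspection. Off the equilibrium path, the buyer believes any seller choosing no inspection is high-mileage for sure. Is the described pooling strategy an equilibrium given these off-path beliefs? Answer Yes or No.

No

On path, the buyer holds the prior and pays 4/5·33 + 1/5·23 = 31. Off path (no inspection), believing high-mileage, it pays 23.
low-mileage: the inspection nets 31 − 5 = 26; no inspection nets 23. low-mileage stays.
high-mileage: the inspection nets 31 − 9 = 22; no inspection nets 23. high-mileage would deviate.
A type deviates, so pooling fails.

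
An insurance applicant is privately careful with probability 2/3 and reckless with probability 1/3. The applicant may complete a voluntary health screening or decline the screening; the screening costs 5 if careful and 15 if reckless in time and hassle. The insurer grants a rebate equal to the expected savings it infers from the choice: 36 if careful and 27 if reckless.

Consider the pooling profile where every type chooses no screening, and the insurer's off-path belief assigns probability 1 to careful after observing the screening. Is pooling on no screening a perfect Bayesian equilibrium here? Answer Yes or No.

Yes

On path, the insurer holds the prior and pays 2/3·36 + 1/3·27 = 33. Off path (the screening), believing careful, it pays 36.
careful: no screening nets 33; the screening nets 36 − 5 = 31. careful stays.
reckless: no screening nets 33; the screening nets 36 − 15 = 21. reckless stays.
No type deviates, so pooling is sustained.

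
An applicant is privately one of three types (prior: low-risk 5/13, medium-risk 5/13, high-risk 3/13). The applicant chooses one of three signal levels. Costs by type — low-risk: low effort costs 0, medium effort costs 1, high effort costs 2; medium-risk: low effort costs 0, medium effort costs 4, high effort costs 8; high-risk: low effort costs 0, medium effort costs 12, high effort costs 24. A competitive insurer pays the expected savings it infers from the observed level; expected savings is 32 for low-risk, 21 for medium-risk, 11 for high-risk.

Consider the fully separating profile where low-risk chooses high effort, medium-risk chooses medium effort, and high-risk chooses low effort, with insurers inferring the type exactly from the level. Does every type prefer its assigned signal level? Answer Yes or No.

Separating rebates: high effort → 32, medium effort → 21, low effort → 11.
low-risk (assigned high effort): low effort: 11 − 0 = 11; medium effort: 21 − 1 = 20; high effort: 32 − 2 = 30. low-risk stays.
medium-risk (assigned medium effort): low effort: 11 − 0 = 11; medium effort: 21 − 4 = 17; high effort: 32 − 8 = 24. medium-risk prefers high effort.
high-risk (assigned low effort): low effort: 11 − 0 = 11; medium effort: 21 − 12 = 9; high effort: 32 − 24 = 8. high-risk stays.
At least one type deviates; the separating profile fails.

No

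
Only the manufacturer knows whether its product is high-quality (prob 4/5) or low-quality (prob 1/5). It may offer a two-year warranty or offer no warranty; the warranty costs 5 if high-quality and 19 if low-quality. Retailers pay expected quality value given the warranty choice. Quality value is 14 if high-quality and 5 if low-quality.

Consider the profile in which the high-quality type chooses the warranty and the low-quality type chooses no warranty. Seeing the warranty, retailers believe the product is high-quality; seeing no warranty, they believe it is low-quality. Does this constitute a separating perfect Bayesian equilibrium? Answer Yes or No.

Under these beliefs, the warranty earns price 14 and no warranty earns price 5.
high-quality: the warranty nets 14 − 5 = 9; no warranty nets 5. high-quality prefers the warranty.
low-quality: the warranty nets 14 − 19 = -5; no warranty nets 5. low-quality prefers no warranty.
Neither type deviates, so the separating profile is an equilibrium.

Yes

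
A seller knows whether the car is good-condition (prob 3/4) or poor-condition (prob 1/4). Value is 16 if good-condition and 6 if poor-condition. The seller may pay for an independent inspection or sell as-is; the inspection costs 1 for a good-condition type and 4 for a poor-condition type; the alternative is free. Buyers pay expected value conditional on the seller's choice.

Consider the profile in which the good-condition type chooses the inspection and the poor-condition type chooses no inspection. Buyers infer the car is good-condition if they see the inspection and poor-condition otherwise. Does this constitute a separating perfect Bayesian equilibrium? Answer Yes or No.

Under these beliefs, the inspection earns price 16 and no inspection earns price 6.
good-condition: the inspection nets 16 − 1 = 15; no inspection nets 6. good-condition prefers the inspection.
poor-condition: the inspection nets 16 − 4 = 12; no inspection nets 6. poor-condition would deviate to the inspection.
poor-condition has a profitable deviation, so the profile is not an equilibrium.

No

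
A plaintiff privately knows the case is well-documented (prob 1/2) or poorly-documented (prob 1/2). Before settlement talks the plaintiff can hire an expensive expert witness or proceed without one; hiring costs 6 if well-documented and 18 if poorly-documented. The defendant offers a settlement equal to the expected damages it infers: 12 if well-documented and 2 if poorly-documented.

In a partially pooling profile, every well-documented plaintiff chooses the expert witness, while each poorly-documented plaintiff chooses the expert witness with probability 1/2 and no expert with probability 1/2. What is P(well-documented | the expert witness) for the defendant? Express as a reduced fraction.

P(the expert witness) = (1/2)·1 + (1/2)·(1/2) = 3/4.
By Bayes' rule, P(well-documented | the expert witness) = (1/2) / (3/4) = 2/3.

2/3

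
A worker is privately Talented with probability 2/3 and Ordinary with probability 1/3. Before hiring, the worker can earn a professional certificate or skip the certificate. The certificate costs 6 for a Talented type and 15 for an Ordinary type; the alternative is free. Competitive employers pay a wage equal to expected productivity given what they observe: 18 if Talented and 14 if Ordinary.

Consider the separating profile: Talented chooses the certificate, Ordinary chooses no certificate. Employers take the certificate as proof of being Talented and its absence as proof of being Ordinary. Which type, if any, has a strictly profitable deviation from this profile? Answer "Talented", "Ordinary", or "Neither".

The certificate pays 18; no certificate pays 14.
Talented: assigned the certificate, nets 18 − 6 = 12; deviating to no certificate nets 14.
Ordinary: assigned no certificate, nets 14; deviating to the certificate nets 18 − 15 = 3.
The Talented type gains 2 by deviating.

Talented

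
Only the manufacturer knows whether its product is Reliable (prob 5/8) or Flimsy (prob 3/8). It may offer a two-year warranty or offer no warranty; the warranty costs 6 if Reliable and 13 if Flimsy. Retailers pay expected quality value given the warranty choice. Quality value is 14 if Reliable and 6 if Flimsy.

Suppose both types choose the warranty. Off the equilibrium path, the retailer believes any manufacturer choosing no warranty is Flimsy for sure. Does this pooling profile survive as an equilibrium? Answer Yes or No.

On path, the retailer holds the prior and pays 5/8·14 + 3/8·6 = 11. Off path (no warranty), believing Flimsy, it pays 6.
Reliable: the warranty nets 11 − 6 = 5; no warranty nets 6. Reliable would deviate.
Flimsy: the warranty nets 11 − 13 = -2; no warranty nets 6. Flimsy would deviate.
A type deviates, so pooling fails.

No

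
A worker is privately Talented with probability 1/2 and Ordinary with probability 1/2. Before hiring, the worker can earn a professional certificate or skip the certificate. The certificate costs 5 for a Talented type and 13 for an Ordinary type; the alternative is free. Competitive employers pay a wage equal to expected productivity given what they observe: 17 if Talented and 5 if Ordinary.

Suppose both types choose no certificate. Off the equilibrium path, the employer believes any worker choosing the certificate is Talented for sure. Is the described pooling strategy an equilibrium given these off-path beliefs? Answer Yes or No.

No

On path, the employer holds the prior and pays 1/2·17 + 1/2·5 = 11. Off path (the certificate), believing Talented, it pays 17.
Talented: no certificate nets 11; the certificate nets 17 − 5 = 12. Talented would deviate.
Ordinary: no certificate nets 11; the certificate nets 17 − 13 = 4. Ordinary stays.
A type deviates, so pooling fails.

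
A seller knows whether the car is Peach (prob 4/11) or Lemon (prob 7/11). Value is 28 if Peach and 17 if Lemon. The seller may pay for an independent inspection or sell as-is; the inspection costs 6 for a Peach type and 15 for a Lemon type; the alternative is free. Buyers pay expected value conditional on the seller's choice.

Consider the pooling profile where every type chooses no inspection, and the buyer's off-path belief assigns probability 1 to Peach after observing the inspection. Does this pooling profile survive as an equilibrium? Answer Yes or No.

No

On path, the buyer holds the prior and pays 4/11·28 + 7/11·17 = 21. Off path (the inspection), believing Peach, it pays 28.
Peach: no inspection nets 21; the inspection nets 28 − 6 = 22. Peach would deviate.
Lemon: no inspection nets 21; the inspection nets 28 − 15 = 13. Lemon stays.
A type deviates, so pooling fails.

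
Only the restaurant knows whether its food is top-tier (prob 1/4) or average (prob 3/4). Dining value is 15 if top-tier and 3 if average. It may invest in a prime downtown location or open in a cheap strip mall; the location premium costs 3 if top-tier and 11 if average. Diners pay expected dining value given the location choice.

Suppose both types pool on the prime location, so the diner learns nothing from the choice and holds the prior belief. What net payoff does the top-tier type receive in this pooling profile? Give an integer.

3

Pooled price premium = 1/4·15 + 3/4·3 = 6.
top-tier pays cost 3 for the prime location, so net payoff = 6 − 3 = 3.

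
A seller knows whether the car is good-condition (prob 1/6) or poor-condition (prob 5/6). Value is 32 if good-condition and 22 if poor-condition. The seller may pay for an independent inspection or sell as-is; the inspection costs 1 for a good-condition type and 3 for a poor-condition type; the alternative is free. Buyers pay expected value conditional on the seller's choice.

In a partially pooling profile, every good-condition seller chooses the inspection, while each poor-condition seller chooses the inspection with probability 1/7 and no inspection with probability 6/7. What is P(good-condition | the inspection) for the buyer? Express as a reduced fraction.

P(the inspection) = (1/6)·1 + (5/6)·(1/7) = 2/7.
By Bayes' rule, P(good-condition | the inspection) = (1/6) / (2/7) = 7/12.

7/12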